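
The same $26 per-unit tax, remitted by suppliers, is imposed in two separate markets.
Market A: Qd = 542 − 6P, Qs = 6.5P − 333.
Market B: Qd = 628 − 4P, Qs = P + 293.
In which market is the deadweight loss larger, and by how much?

Market A: pre-tax P* = $70, Q* = 122; post-tax Q = 40.88; deadweight loss = $1054.56.
Market B: pre-tax P* = $67, Q* = 360; post-tax Q = 339.2; deadweight loss = $270.4.
Difference: $1054.56 vs $270.4 → market A is larger by $784.16.

Market A, by $784.16.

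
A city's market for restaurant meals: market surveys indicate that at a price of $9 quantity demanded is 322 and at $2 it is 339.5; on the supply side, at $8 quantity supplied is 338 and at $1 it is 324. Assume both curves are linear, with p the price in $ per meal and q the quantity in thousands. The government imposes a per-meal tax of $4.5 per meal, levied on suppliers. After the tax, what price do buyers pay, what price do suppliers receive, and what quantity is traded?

Buyers pay $7; suppliers receive $2.5; quantity = 327.

Demand slope: (339.5 − 322)/(2 − 9) = -2.5, so qd = 344.5 − 2.5p.
Supply slope: (324 − 338)/(1 − 8) = 2, so qs = 2p + 322.
Without the tax, 344.5 − 2.5p = 2p + 322 gives 4.5p = 22.5, so p* = $5 and q* = 332.
With the tax collected from suppliers, supply shifts: qs = 2(p − 4.5) + 322.
New equilibrium: buyers pay $7, suppliers receive $2.5, q = 327. (Wedge: pb − ps = 4.5.)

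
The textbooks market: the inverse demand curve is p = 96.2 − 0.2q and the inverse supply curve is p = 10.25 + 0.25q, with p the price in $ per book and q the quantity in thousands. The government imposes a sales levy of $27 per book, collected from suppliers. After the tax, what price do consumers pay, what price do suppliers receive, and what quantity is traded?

Inverting to q(p) form: qd = 481 − 5p; qs = 4p − 41.
Without the tax, 481 − 5p = 4p − 41 gives 9p = 522, so p* = $58 and q* = 191.
With the tax collected from suppliers, supply shifts: qs = 4(p − 27) − 41.
Solving gives q = 131 with consumers paying $70 and suppliers receiving $43 (the $27 wedge).
The less price-elastic side of the market bears the larger share of a per-unit tax.

Consumers pay $70; suppliers receive $43; quantity = 131.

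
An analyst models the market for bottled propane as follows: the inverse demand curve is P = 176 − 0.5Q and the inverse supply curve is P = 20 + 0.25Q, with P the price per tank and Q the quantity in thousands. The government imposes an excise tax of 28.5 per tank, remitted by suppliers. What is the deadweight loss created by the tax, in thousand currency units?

Deadweight loss = 541.5 thousand.

Rewrite in direct form: Qd = 352 − 2P and Qs = 4P − 80.
Without the tax, 352 − 2P = 4P − 80 gives 6P = 432, so P* = 72 and Q* = 208.
With the tax collected from suppliers, supply shifts: Qs = 4(P − 28.5) − 80.
Solving gives Q = 170 with consumers paying 91 and suppliers receiving 62.5 (the 28.5 wedge).
Quantity falls by |ΔQ| = |208 − 170| = 38.
DWL = ½ · t · |ΔQ| = ½ · 28.5 · 38 = 541.5.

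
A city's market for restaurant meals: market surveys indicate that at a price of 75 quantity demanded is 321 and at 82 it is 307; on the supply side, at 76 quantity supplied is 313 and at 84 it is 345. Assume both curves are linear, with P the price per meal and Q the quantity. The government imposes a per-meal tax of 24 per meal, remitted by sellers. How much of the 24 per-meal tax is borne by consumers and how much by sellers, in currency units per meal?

Demand slope: (307 − 321)/(82 − 75) = -2, so Qd = 471 − 2P.
Supply slope: (345 − 313)/(84 − 76) = 4, so Qs = 4P + 9.
Without the tax, 471 − 2P = 4P + 9 gives 6P = 462, so P* = 77 and Q* = 317.
With the tax collected from sellers, supply shifts: Qs = 4(P − 24) + 9.
New equilibrium: consumers pay 93, sellers receive 69, Q = 285. (Wedge: Pb − Ps = 24.)
Burden on consumers: 16; on sellers: 8. (They sum to 24.)

Consumers bear 16 per meal; sellers bear 8 per meal.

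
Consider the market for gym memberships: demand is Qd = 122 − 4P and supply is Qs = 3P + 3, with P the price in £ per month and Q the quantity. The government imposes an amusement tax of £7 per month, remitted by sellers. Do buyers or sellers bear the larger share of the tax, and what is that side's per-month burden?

Sellers bear the larger share: £4 per month.

Before the tax: set 122 − 4P = 3P + 3 → P* = £17, Q* = 54.
With the tax collected from sellers, supply shifts: Qs = 3(P − 7) + 3.
Solving gives Q = 42 with buyers paying £20 and sellers receiving £13 (the £7 wedge).
Per-month burden: buyers £3, sellers £4.
Sellers take the larger share because supply is less price-elastic here (demand slope 4 vs supply slope 3).
The less price-elastic side of the market bears the larger share of a per-unit tax.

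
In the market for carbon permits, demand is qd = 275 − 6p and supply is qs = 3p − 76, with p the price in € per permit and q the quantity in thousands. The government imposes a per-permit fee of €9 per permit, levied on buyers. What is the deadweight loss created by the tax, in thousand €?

Before the tax: set 275 − 6p = 3p − 76 → p* = €39, q* = 41.
With the tax collected from buyers, demand (in seller-price terms) shifts: qd = 275 − 6(p + 9).
New equilibrium: buyers pay €42, producers receive €33, q = 23. (Wedge: pb − ps = 9.)
Quantity falls by |ΔQ| = |41 − 23| = 18.
DWL = ½ · t · |ΔQ| = ½ · 9 · 18 = €81.

Deadweight loss = €81 thousand.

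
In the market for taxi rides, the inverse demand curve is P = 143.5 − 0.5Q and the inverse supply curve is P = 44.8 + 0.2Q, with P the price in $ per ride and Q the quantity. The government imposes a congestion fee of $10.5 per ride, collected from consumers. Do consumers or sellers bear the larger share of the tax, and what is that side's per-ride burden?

Consumers bear the larger share: $7.5 per ride.

Rewrite in direct form: Qd = 287 − 2P and Qs = 5P − 224.
Without the tax, 287 − 2P = 5P − 224 gives 7P = 511, so P* = $73 and Q* = 141.
With the tax collected from consumers, demand (in seller-price terms) shifts: Qd = 287 − 2(P + 10.5).
New equilibrium: consumers pay $80.5, sellers receive $70, Q = 126. (Wedge: Pb − Ps = 10.5.)
Per-ride burden: consumers $7.5, sellers $3.
Consumers take the larger share because demand is less price-elastic here (demand slope 2 vs supply slope 5).
The less price-elastic side of the market bears the larger share of a per-unit tax.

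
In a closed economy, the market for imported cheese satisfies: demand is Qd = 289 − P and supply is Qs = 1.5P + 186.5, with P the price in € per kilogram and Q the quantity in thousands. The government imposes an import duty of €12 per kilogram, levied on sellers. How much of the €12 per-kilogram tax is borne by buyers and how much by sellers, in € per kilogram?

Without the tax, 289 − P = 1.5P + 186.5 gives 2.5P = 102.5, so P* = €41 and Q* = 248.
With the tax collected from sellers, supply shifts: Qs = 1.5(P − 12) + 186.5.
New equilibrium: buyers pay €48.2, sellers receive €36.2, Q = 240.8. (Wedge: Pb − Ps = 12.)
Burden on buyers: €7.2; on sellers: €4.8. (They sum to €12.)
The less price-elastic side of the market bears the larger share of a per-unit tax.

Buyers bear €7.2 per kilogram; sellers bear €4.8 per kilogram.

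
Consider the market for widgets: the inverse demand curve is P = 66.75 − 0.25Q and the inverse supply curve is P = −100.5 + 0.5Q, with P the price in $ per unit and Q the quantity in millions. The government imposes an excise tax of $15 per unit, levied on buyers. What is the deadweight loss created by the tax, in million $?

Deadweight loss = $150 million.

Rewrite in direct form: Qd = 267 − 4P and Qs = 2P + 201.
Before the tax: set 267 − 4P = 2P + 201 → P* = $11, Q* = 223.
With the tax collected from buyers, demand (in seller-price terms) shifts: Qd = 267 − 4(P + 15).
Solving gives Q = 203 with buyers paying $16 and producers receiving $1 (the $15 wedge).
Quantity falls by |ΔQ| = |223 − 203| = 20.
DWL = ½ · t · |ΔQ| = ½ · 15 · 20 = $150.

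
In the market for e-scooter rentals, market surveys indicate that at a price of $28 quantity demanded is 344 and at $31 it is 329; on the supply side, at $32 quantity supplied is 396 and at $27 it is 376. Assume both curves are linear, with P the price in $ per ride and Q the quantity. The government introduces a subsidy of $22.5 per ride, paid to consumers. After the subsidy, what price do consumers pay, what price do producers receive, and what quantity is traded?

Consumers pay $14; producers receive $36.5; quantity = 414.

Demand slope: (329 − 344)/(31 − 28) = -5, so Qd = 484 − 5P.
Supply slope: (376 − 396)/(27 − 32) = 4, so Qs = 4P + 268.
Before the subsidy: set 484 − 5P = 4P + 268 → P* = $24, Q* = 364.
With a per-unit subsidy paid to consumers, each effectively pays P − 22.5, so demand becomes Qd = 484 − 5(P − 22.5).
Solving gives Q = 414 with consumers paying $14 and producers receiving $36.5 (the $22.5 wedge).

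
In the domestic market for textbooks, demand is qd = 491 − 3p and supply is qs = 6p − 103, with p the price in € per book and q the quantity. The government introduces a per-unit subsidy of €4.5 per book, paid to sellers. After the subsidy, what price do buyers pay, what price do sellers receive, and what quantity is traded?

Without the subsidy, 491 − 3p = 6p − 103 gives 9p = 594, so p* = €66 and q* = 293.
With a per-unit subsidy paid to sellers, each receives p + 4.5 per unit sold, so supply becomes qs = 6(p + 4.5) − 103.
New equilibrium: buyers pay €63, sellers receive €67.5, q = 302. (Wedge: pb − ps = −4.5.)

Buyers pay €63; sellers receive €67.5; quantity = 302.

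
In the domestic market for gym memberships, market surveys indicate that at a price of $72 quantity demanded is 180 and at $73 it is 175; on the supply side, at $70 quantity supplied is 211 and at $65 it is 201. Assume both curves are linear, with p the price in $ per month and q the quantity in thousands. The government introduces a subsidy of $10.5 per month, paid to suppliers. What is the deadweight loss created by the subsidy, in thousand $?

Demand slope: (175 − 180)/(73 − 72) = -5, so qd = 540 − 5p.
Supply slope: (201 − 211)/(65 − 70) = 2, so qs = 2p + 71.
Without the subsidy, 540 − 5p = 2p + 71 gives 7p = 469, so p* = $67 and q* = 205.
With a per-unit subsidy paid to suppliers, each receives p + 10.5 per unit sold, so supply becomes qs = 2(p + 10.5) + 71.
Solving gives q = 220 with consumers paying $64 and suppliers receiving $74.5 (the $10.5 wedge).
Quantity rises by |ΔQ| = |205 − 220| = 15.
DWL = ½ · t · |ΔQ| = ½ · 10.5 · 15 = $78.75.

Deadweight loss = $78.75 thousand.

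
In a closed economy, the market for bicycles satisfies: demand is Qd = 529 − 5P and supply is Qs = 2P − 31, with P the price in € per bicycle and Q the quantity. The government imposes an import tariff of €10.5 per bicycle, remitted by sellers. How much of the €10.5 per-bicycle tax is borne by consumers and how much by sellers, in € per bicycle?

Consumers bear €3 per bicycle; sellers bear €7.5 per bicycle.

Before the tax: set 529 − 5P = 2P − 31 → P* = €80, Q* = 129.
With the tax collected from sellers, supply shifts: Qs = 2(P − 10.5) − 31.
Solving gives Q = 114 with consumers paying €83 and sellers receiving €72.5 (the €10.5 wedge).
Burden on consumers: €3; on sellers: €7.5. (They sum to €10.5.)
The less price-elastic side of the market bears the larger share of a per-unit tax.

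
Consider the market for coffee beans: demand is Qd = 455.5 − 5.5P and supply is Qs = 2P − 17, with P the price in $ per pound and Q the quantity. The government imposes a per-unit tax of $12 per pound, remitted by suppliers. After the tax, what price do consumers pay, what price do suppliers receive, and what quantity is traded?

Before the tax: set 455.5 − 5.5P = 2P − 17 → P* = $63, Q* = 109.
With the tax collected from suppliers, supply shifts: Qs = 2(P − 12) − 17.
Solving gives Q = 91.4 with consumers paying $66.2 and suppliers receiving $54.2 (the $12 wedge).

Consumers pay $66.2; suppliers receive $54.2; quantity = 91.4.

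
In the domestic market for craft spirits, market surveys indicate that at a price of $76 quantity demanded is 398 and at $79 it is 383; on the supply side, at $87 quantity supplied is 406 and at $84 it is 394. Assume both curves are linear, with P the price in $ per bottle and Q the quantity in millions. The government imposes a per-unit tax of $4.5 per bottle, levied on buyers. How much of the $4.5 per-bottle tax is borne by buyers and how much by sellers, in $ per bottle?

Demand slope: (383 − 398)/(79 − 76) = -5, so Qd = 778 − 5P.
Supply slope: (394 − 406)/(84 − 87) = 4, so Qs = 4P + 58.
Before the tax: set 778 − 5P = 4P + 58 → P* = $80, Q* = 378.
With the tax collected from buyers, demand (in seller-price terms) shifts: Qd = 778 − 5(P + 4.5).
New equilibrium: buyers pay $82, sellers receive $77.5, Q = 368. (Wedge: Pb − Ps = 4.5.)
Burden on buyers: $2; on sellers: $2.5. (They sum to $4.5.)
The less price-elastic side of the market bears the larger share of a per-unit tax.

Buyers bear $2 per bottle; sellers bear $2.5 per bottle.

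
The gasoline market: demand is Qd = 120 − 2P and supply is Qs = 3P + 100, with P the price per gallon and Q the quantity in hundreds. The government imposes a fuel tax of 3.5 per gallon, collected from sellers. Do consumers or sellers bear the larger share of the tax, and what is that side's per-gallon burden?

Consumers bear the larger share: 2.1 per gallon.

Without the tax, 120 − 2P = 3P + 100 gives 5P = 20, so P* = 4 and Q* = 112.
With the tax collected from sellers, supply shifts: Qs = 3(P − 3.5) + 100.
Solving gives Q = 107.8 with consumers paying 6.1 and sellers receiving 2.6 (the 3.5 wedge).
Per-gallon burden: consumers 2.1, sellers 1.4.
Consumers take the larger share because demand is less price-elastic here (demand slope 2 vs supply slope 3).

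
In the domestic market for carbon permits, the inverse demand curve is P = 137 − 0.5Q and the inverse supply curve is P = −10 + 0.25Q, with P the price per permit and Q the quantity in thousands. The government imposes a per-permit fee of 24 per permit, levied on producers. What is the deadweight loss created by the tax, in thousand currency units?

Deadweight loss = 384 thousand.

Inverting to Q(P) form: Qd = 274 − 2P; Qs = 4P + 40.
Without the tax, 274 − 2P = 4P + 40 gives 6P = 234, so P* = 39 and Q* = 196.
With the tax collected from producers, supply shifts: Qs = 4(P − 24) + 40.
Solving gives Q = 164 with consumers paying 55 and producers receiving 31 (the 24 wedge).
Quantity falls by |ΔQ| = |196 − 164| = 32.
DWL = ½ · t · |ΔQ| = ½ · 24 · 32 = 384.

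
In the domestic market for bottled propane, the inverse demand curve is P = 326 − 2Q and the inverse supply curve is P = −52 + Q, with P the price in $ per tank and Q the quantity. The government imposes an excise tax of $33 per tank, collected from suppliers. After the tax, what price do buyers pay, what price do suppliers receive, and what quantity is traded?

Buyers pay $96; suppliers receive $63; quantity = 115.

Rewrite in direct form: Qd = 163 − 0.5P and Qs = P + 52.
Without the tax, 163 − 0.5P = P + 52 gives 1.5P = 111, so P* = $74 and Q* = 126.
With the tax collected from suppliers, supply shifts: Qs = (P − 33) + 52.
New equilibrium: buyers pay $96, suppliers receive $63, Q = 115. (Wedge: Pb − Ps = 33.)
The less price-elastic side of the market bears the larger share of a per-unit tax.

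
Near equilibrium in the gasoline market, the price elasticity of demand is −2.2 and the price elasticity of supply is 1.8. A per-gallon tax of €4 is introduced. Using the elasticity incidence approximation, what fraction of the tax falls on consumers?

Consumers' share ≈ 0.45.

Incidence ratio: consumers' share ≈ εs / (εs + |εd|) = 1.8 / (1.8 + 2.2) = 0.45.
Supply is the less elastic side, so consumers bear the smaller share.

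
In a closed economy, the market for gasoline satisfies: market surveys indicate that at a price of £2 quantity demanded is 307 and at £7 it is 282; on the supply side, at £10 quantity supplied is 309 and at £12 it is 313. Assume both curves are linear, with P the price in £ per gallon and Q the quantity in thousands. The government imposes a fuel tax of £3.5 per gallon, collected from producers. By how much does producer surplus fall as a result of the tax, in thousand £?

Demand slope: (282 − 307)/(7 − 2) = -5, so Qd = 317 − 5P.
Supply slope: (313 − 309)/(12 − 10) = 2, so Qs = 2P + 289.
Before the tax: set 317 − 5P = 2P + 289 → P* = £4, Q* = 297.
With the tax collected from producers, supply shifts: Qs = 2(P − 3.5) + 289.
New equilibrium: consumers pay £5, producers receive £1.5, Q = 292. (Wedge: Pb − Ps = 3.5.)
ΔPS is the trapezoid between Q = 292 and Q = 297 of height £2.5: ½ · (297 + 292) · 2.5 = £736.25.

Producer surplus falls by £736.25 thousand.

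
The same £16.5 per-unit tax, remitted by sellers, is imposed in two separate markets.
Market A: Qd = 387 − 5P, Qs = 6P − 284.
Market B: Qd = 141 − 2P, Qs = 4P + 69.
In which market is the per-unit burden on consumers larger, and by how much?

Market A: pre-tax P* = £61, Q* = 82; post-tax Q = 37; per-unit burden on consumers = £9.
Market B: pre-tax P* = £12, Q* = 117; post-tax Q = 95; per-unit burden on consumers = £11.
Difference: £9 vs £11 → market B is larger by £2.

Market B, by £2.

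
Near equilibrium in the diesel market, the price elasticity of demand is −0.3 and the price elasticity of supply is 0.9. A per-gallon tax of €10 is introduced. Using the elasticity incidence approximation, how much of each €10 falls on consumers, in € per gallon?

Incidence ratio: consumers' share ≈ εs / (εs + |εd|) = 0.9 / (0.9 + 0.3) = 0.75.
So consumers bear ≈ 0.75 × €10 = €7.5; producers bear €2.5.

Consumers bear ≈ €7.5 per gallon.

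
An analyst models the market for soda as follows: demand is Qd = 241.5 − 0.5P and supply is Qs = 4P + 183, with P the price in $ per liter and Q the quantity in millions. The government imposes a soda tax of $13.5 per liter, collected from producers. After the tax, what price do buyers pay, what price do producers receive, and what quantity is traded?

Without the tax, 241.5 − 0.5P = 4P + 183 gives 4.5P = 58.5, so P* = $13 and Q* = 235.
With the tax collected from producers, supply shifts: Qs = 4(P − 13.5) + 183.
New equilibrium: buyers pay $25, producers receive $11.5, Q = 229. (Wedge: Pb − Ps = 13.5.)
The less price-elastic side of the market bears the larger share of a per-unit tax.

Buyers pay $25; producers receive $11.5; quantity = 229.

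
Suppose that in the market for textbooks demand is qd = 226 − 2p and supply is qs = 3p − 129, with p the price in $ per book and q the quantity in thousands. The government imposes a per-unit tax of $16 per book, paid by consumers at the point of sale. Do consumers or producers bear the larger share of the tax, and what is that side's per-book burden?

Consumers bear the larger share: $9.6 per book.

Without the tax, 226 − 2p = 3p − 129 gives 5p = 355, so p* = $71 and q* = 84.
With the tax collected from consumers, demand (in seller-price terms) shifts: qd = 226 − 2(p + 16).
Solving gives q = 64.8 with consumers paying $80.6 and producers receiving $64.6 (the $16 wedge).
Per-book burden: consumers $9.6, producers $6.4.
Consumers take the larger share because demand is less price-elastic here (demand slope 2 vs supply slope 3).
The less price-elastic side of the market bears the larger share of a per-unit tax.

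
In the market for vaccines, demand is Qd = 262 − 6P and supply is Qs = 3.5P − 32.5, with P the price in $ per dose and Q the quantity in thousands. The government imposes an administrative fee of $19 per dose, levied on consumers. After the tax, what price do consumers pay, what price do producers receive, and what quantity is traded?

Consumers pay $38; producers receive $19; quantity = 34.

Without the tax, 262 − 6P = 3.5P − 32.5 gives 9.5P = 294.5, so P* = $31 and Q* = 76.
With the tax collected from consumers, demand (in seller-price terms) shifts: Qd = 262 − 6(P + 19).
Solving gives Q = 34 with consumers paying $38 and producers receiving $19 (the $19 wedge).
The less price-elastic side of the market bears the larger share of a per-unit tax.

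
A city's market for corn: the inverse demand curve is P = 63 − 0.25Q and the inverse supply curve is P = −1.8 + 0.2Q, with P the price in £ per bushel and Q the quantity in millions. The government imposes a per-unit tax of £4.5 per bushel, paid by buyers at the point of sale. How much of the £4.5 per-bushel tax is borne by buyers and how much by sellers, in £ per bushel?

Inverting to Q(P) form: Qd = 252 − 4P; Qs = 5P + 9.
Without the tax, 252 − 4P = 5P + 9 gives 9P = 243, so P* = £27 and Q* = 144.
With the tax collected from buyers, demand (in seller-price terms) shifts: Qd = 252 − 4(P + 4.5).
New equilibrium: buyers pay £29.5, sellers receive £25, Q = 134. (Wedge: Pb − Ps = 4.5.)
Burden on buyers: £2.5; on sellers: £2. (They sum to £4.5.)
The less price-elastic side of the market bears the larger share of a per-unit tax.

Buyers bear £2.5 per bushel; sellers bear £2 per bushel.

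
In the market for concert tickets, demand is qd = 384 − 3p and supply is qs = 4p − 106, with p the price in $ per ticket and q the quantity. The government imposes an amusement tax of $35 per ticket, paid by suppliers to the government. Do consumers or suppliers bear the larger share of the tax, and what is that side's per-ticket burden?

Consumers bear the larger share: $20 per ticket.

Before the tax: set 384 − 3p = 4p − 106 → p* = $70, q* = 174.
With the tax collected from suppliers, supply shifts: qs = 4(p − 35) − 106.
Solving gives q = 114 with consumers paying $90 and suppliers receiving $55 (the $35 wedge).
Per-ticket burden: consumers $20, suppliers $15.
Consumers take the larger share because demand is less price-elastic here (demand slope 3 vs supply slope 4).
The less price-elastic side of the market bears the larger share of a per-unit tax.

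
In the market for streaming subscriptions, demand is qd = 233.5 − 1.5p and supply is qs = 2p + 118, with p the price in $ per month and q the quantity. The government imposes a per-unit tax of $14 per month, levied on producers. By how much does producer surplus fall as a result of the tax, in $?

Producer surplus falls by $1068.

Before the tax: set 233.5 − 1.5p = 2p + 118 → p* = $33, q* = 184.
With the tax collected from producers, supply shifts: qs = 2(p − 14) + 118.
New equilibrium: consumers pay $41, producers receive $27, q = 172. (Wedge: pb − ps = 14.)
ΔPS is the trapezoid between Q = 172 and Q = 184 of height $6: ½ · (184 + 172) · 6 = $1068.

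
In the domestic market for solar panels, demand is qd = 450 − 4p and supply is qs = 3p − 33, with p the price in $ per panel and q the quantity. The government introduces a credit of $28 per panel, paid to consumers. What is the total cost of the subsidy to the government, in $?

Government outlay = $6216.

Before the subsidy: set 450 − 4p = 3p − 33 → p* = $69, q* = 174.
With a per-unit subsidy paid to consumers, each effectively pays p − 28, so demand becomes qd = 450 − 4(p − 28).
New equilibrium: consumers pay $57, producers receive $85, q = 222. (Wedge: pb − ps = −28.)
Outlay = t · Q = 28 · 222 = $6216.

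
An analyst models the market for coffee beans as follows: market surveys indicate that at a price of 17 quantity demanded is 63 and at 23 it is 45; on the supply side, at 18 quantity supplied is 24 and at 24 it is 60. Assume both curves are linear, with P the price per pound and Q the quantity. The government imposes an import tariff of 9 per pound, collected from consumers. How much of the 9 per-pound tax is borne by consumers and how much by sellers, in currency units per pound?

Consumers bear 6 per pound; sellers bear 3 per pound.

Demand slope: (45 − 63)/(23 − 17) = -3, so Qd = 114 − 3P.
Supply slope: (60 − 24)/(24 − 18) = 6, so Qs = 6P − 84.
Without the tax, 114 − 3P = 6P − 84 gives 9P = 198, so P* = 22 and Q* = 48.
With the tax collected from consumers, demand (in seller-price terms) shifts: Qd = 114 − 3(P + 9).
Solving gives Q = 30 with consumers paying 28 and sellers receiving 19 (the 9 wedge).
Burden on consumers: 6; on sellers: 3. (They sum to 9.)
The less price-elastic side of the market bears the larger share of a per-unit tax.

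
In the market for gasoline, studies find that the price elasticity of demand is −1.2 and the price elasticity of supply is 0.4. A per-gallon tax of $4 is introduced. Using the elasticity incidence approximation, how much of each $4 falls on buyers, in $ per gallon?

Buyers bear ≈ $1 per gallon.

Incidence ratio: buyers' share ≈ εs / (εs + |εd|) = 0.4 / (0.4 + 1.2) = 0.25.
So buyers bear ≈ 0.25 × $4 = $1; sellers bear $3.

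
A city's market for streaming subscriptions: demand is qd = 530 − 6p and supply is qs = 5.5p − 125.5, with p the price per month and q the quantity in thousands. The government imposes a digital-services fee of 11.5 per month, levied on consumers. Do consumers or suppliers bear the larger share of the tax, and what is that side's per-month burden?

Suppliers bear the larger share: 6 per month.

Without the tax, 530 − 6p = 5.5p − 125.5 gives 11.5p = 655.5, so p* = 57 and q* = 188.
With the tax collected from consumers, demand (in seller-price terms) shifts: qd = 530 − 6(p + 11.5).
New equilibrium: consumers pay 62.5, suppliers receive 51, q = 155. (Wedge: pb − ps = 11.5.)
Per-month burden: consumers 5.5, suppliers 6.
Suppliers take the larger share because supply is less price-elastic here (demand slope 6 vs supply slope 5.5).
The less price-elastic side of the market bears the larger share of a per-unit tax.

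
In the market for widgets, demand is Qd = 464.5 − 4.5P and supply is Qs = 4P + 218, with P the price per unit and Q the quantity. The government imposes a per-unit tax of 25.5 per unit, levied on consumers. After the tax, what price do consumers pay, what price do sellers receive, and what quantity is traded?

Without the tax, 464.5 − 4.5P = 4P + 218 gives 8.5P = 246.5, so P* = 29 and Q* = 334.
With the tax collected from consumers, demand (in seller-price terms) shifts: Qd = 464.5 − 4.5(P + 25.5).
Solving gives Q = 280 with consumers paying 41 and sellers receiving 15.5 (the 25.5 wedge).
The less price-elastic side of the market bears the larger share of a per-unit tax.

Consumers pay 41; sellers receive 15.5; quantity = 280.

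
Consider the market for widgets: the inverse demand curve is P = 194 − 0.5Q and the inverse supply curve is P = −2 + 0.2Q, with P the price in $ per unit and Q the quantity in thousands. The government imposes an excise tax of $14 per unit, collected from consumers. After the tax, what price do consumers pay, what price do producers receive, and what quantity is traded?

Consumers pay $64; producers receive $50; quantity = 260.

Rewrite in direct form: Qd = 388 − 2P and Qs = 5P + 10.
Before the tax: set 388 − 2P = 5P + 10 → P* = $54, Q* = 280.
With the tax collected from consumers, demand (in seller-price terms) shifts: Qd = 388 − 2(P + 14).
New equilibrium: consumers pay $64, producers receive $50, Q = 260. (Wedge: Pb − Ps = 14.)
The less price-elastic side of the market bears the larger share of a per-unit tax.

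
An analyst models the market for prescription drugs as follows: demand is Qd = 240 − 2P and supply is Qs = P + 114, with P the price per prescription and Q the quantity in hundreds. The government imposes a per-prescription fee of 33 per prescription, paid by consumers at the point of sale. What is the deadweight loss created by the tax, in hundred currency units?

Deadweight loss = 363 hundred.

Before the tax: set 240 − 2P = P + 114 → P* = 42, Q* = 156.
With the tax collected from consumers, demand (in seller-price terms) shifts: Qd = 240 − 2(P + 33).
Solving gives Q = 134 with consumers paying 53 and suppliers receiving 20 (the 33 wedge).
Quantity falls by |ΔQ| = |156 − 134| = 22.
DWL = ½ · t · |ΔQ| = ½ · 33 · 22 = 363.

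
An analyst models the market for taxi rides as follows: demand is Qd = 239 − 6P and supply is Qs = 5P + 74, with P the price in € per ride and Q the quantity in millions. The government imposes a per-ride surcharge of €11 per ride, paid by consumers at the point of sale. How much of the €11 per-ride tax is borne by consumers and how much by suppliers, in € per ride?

Consumers bear €5 per ride; suppliers bear €6 per ride.

Without the tax, 239 − 6P = 5P + 74 gives 11P = 165, so P* = €15 and Q* = 149.
With the tax collected from consumers, demand (in seller-price terms) shifts: Qd = 239 − 6(P + 11).
Solving gives Q = 119 with consumers paying €20 and suppliers receiving €9 (the €11 wedge).
Burden on consumers: €5; on suppliers: €6. (They sum to €11.)
The less price-elastic side of the market bears the larger share of a per-unit tax.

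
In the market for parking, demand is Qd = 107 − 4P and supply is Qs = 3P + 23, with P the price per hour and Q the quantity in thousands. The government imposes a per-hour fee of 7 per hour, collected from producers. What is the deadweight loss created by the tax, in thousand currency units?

Deadweight loss = 42 thousand.

Before the tax: set 107 − 4P = 3P + 23 → P* = 12, Q* = 59.
With the tax collected from producers, supply shifts: Qs = 3(P − 7) + 23.
New equilibrium: consumers pay 15, producers receive 8, Q = 47. (Wedge: Pb − Ps = 7.)
Quantity falls by |ΔQ| = |59 − 47| = 12.
DWL = ½ · t · |ΔQ| = ½ · 7 · 12 = 42.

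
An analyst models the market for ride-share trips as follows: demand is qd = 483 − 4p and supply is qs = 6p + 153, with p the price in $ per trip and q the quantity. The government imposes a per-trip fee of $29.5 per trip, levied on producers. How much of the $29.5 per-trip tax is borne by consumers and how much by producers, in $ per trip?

Consumers bear $17.7 per trip; producers bear $11.8 per trip.

Before the tax: set 483 − 4p = 6p + 153 → p* = $33, q* = 351.
With the tax collected from producers, supply shifts: qs = 6(p − 29.5) + 153.
Solving gives q = 280.2 with consumers paying $50.7 and producers receiving $21.2 (the $29.5 wedge).
Burden on consumers: $17.7; on producers: $11.8. (They sum to $29.5.)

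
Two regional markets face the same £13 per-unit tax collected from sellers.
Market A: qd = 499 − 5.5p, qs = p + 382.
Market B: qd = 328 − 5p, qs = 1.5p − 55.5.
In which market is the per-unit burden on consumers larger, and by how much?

Market B, by £1.

Market A: pre-tax p* = £18, q* = 400; post-tax q = 389; per-unit burden on consumers = £2.
Market B: pre-tax p* = £59, q* = 33; post-tax q = 18; per-unit burden on consumers = £3.
Difference: £2 vs £3 → market B is larger by £1.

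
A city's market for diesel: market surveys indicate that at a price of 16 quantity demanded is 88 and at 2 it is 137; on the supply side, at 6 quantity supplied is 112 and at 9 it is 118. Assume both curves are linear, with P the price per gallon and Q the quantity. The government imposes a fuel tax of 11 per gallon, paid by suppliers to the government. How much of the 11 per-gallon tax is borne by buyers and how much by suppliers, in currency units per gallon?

Buyers bear 4 per gallon; suppliers bear 7 per gallon.

Demand slope: (137 − 88)/(2 − 16) = -3.5, so Qd = 144 − 3.5P.
Supply slope: (118 − 112)/(9 − 6) = 2, so Qs = 2P + 100.
Without the tax, 144 − 3.5P = 2P + 100 gives 5.5P = 44, so P* = 8 and Q* = 116.
With the tax collected from suppliers, supply shifts: Qs = 2(P − 11) + 100.
New equilibrium: buyers pay 12, suppliers receive 1, Q = 102. (Wedge: Pb − Ps = 11.)
Burden on buyers: 4; on suppliers: 7. (They sum to 11.)
The less price-elastic side of the market bears the larger share of a per-unit tax.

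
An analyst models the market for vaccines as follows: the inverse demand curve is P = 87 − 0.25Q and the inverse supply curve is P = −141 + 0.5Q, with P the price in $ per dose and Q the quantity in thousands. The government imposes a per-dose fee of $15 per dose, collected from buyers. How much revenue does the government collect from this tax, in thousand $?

Inverting to Q(P) form: Qd = 348 − 4P; Qs = 2P + 282.
Before the tax: set 348 − 4P = 2P + 282 → P* = $11, Q* = 304.
With the tax collected from buyers, demand (in seller-price terms) shifts: Qd = 348 − 4(P + 15).
Solving gives Q = 284 with buyers paying $16 and suppliers receiving $1 (the $15 wedge).
Revenue = t · Q = 15 · 284 = $4260.

Tax revenue = $4260 thousand.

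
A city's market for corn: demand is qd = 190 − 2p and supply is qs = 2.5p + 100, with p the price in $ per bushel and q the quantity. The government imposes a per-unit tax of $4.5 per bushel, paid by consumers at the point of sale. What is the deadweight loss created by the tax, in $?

Before the tax: set 190 − 2p = 2.5p + 100 → p* = $20, q* = 150.
With the tax collected from consumers, demand (in seller-price terms) shifts: qd = 190 − 2(p + 4.5).
Solving gives q = 145 with consumers paying $22.5 and sellers receiving $18 (the $4.5 wedge).
Quantity falls by |ΔQ| = |150 − 145| = 5.
DWL = ½ · t · |ΔQ| = ½ · 4.5 · 5 = $11.25.

Deadweight loss = $11.25.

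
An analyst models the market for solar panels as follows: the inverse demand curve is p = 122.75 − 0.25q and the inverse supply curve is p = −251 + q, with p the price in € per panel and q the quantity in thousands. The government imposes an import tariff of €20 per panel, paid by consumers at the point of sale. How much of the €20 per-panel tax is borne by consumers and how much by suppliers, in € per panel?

Consumers bear €4 per panel; suppliers bear €16 per panel.

Inverting to q(p) form: qd = 491 − 4p; qs = p + 251.
Without the tax, 491 − 4p = p + 251 gives 5p = 240, so p* = €48 and q* = 299.
With the tax collected from consumers, demand (in seller-price terms) shifts: qd = 491 − 4(p + 20).
New equilibrium: consumers pay €52, suppliers receive €32, q = 283. (Wedge: pb − ps = 20.)
Burden on consumers: €4; on suppliers: €16. (They sum to €20.)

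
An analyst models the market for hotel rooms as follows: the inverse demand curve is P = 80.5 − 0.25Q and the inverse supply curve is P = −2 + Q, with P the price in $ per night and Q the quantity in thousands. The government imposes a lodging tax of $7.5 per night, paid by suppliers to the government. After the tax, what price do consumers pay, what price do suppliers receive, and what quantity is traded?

Consumers pay $65.5; suppliers receive $58; quantity = 60.

Inverting to Q(P) form: Qd = 322 − 4P; Qs = P + 2.
Before the tax: set 322 − 4P = P + 2 → P* = $64, Q* = 66.
With the tax collected from suppliers, supply shifts: Qs = (P − 7.5) + 2.
New equilibrium: consumers pay $65.5, suppliers receive $58, Q = 60. (Wedge: Pb − Ps = 7.5.)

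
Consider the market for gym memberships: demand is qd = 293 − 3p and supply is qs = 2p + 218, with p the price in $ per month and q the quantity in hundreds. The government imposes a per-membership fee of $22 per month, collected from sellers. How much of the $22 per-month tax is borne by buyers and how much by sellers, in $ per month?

Buyers bear $8.8 per month; sellers bear $13.2 per month.

Before the tax: set 293 − 3p = 2p + 218 → p* = $15, q* = 248.
With the tax collected from sellers, supply shifts: qs = 2(p − 22) + 218.
New equilibrium: buyers pay $23.8, sellers receive $1.8, q = 221.6. (Wedge: pb − ps = 22.)
Burden on buyers: $8.8; on sellers: $13.2. (They sum to $22.)
The less price-elastic side of the market bears the larger share of a per-unit tax.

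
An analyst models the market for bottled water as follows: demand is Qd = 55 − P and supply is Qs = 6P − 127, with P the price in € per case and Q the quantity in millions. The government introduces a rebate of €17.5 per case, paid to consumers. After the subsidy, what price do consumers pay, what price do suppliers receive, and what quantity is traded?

Consumers pay €11; suppliers receive €28.5; quantity = 44.

Without the subsidy, 55 − P = 6P − 127 gives 7P = 182, so P* = €26 and Q* = 29.
With a per-unit subsidy paid to consumers, each effectively pays P − 17.5, so demand becomes Qd = 55 − (P − 17.5).
New equilibrium: consumers pay €11, suppliers receive €28.5, Q = 44. (Wedge: Pb − Ps = −17.5.)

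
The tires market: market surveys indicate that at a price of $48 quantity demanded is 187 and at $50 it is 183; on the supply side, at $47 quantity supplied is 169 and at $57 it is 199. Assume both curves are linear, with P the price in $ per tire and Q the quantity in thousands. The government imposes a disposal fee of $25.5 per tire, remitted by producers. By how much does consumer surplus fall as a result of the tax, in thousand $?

Consumer surplus falls by $2535.21 thousand.

Demand slope: (183 − 187)/(50 − 48) = -2, so Qd = 283 − 2P.
Supply slope: (199 − 169)/(57 − 47) = 3, so Qs = 3P + 28.
Before the tax: set 283 − 2P = 3P + 28 → P* = $51, Q* = 181.
With the tax collected from producers, supply shifts: Qs = 3(P − 25.5) + 28.
New equilibrium: consumers pay $66.3, producers receive $40.8, Q = 150.4. (Wedge: Pb − Ps = 25.5.)
ΔCS is the trapezoid between Q = 150.4 and Q = 181 of height $15.3: ½ · (181 + 150.4) · 15.3 = $2535.21.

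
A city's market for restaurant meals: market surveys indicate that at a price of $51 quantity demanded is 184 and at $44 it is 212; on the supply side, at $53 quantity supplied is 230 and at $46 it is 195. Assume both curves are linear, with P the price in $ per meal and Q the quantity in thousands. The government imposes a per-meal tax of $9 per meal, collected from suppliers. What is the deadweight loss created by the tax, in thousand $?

Deadweight loss = $90 thousand.

Demand slope: (212 − 184)/(44 − 51) = -4, so Qd = 388 − 4P.
Supply slope: (195 − 230)/(46 − 53) = 5, so Qs = 5P − 35.
Before the tax: set 388 − 4P = 5P − 35 → P* = $47, Q* = 200.
With the tax collected from suppliers, supply shifts: Qs = 5(P − 9) − 35.
Solving gives Q = 180 with consumers paying $52 and suppliers receiving $43 (the $9 wedge).
Quantity falls by |ΔQ| = |200 − 180| = 20.
DWL = ½ · t · |ΔQ| = ½ · 9 · 20 = $90.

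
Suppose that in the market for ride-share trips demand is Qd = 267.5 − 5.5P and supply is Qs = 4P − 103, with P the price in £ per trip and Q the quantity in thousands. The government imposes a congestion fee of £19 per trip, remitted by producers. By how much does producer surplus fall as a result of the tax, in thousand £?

Producer surplus falls by £341 thousand.

Before the tax: set 267.5 − 5.5P = 4P − 103 → P* = £39, Q* = 53.
With the tax collected from producers, supply shifts: Qs = 4(P − 19) − 103.
Solving gives Q = 9 with consumers paying £47 and producers receiving £28 (the £19 wedge).
ΔPS is the trapezoid between Q = 9 and Q = 53 of height £11: ½ · (53 + 9) · 11 = £341.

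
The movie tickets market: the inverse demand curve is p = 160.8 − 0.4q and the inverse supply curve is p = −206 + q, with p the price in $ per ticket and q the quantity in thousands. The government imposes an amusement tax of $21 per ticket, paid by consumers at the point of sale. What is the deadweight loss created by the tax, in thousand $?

Deadweight loss = $157.5 thousand.

Inverting to q(p) form: qd = 402 − 2.5p; qs = p + 206.
Without the tax, 402 − 2.5p = p + 206 gives 3.5p = 196, so p* = $56 and q* = 262.
With the tax collected from consumers, demand (in seller-price terms) shifts: qd = 402 − 2.5(p + 21).
Solving gives q = 247 with consumers paying $62 and suppliers receiving $41 (the $21 wedge).
Quantity falls by |ΔQ| = |262 − 247| = 15.
DWL = ½ · t · |ΔQ| = ½ · 21 · 15 = $157.5.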